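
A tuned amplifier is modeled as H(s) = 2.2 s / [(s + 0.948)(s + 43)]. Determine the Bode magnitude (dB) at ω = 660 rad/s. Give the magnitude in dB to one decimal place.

-49.6 dB

|j660| = 660
|j660 + 0.948| = √(660² + 0.948²) = 660
|j660 + 43| = √(660² + 43²) = 661.4
|H(j660)| = 2.2 × 660 / (660 × 661.4) = 0.0033263
20 log₁₀(0.0033263) = -49.56 dB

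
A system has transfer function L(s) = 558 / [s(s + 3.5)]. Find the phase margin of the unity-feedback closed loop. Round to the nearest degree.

8°

Gain crossover: |L(jω)| = 1 at ω ≈ 23.5 rad/sec.
∠L(j23.5) = −90° − arctan(23.5/3.5) ≈ -171.53°
PM = 180° + (-171.53°) = 8.47°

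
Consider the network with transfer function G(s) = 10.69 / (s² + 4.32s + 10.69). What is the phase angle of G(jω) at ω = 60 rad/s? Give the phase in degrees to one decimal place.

∠[(j60)² + 4.32(j60) + 10.69] = ∠[-3589.3 + j259.2] = 175.87°
∠G(j60) = −175.87° = -175.87°

-175.9°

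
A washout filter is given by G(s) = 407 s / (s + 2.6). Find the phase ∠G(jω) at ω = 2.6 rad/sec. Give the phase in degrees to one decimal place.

∠(j2.6) = 90.00°
∠(j2.6 + 2.6) = arctan(2.6/2.6) = 45.00°
∠G(j2.6) = 90.00° − 45.00° = 45.00°

45.0°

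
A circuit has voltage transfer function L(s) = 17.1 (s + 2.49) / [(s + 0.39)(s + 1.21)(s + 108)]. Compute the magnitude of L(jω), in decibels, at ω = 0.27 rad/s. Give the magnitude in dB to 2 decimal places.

|j0.27 + 2.49| = √(0.27² + 2.49²) = 2.505
|j0.27 + 0.39| = √(0.27² + 0.39²) = 0.4743
|j0.27 + 1.21| = √(0.27² + 1.21²) = 1.24
|j0.27 + 108| = √(0.27² + 108²) = 108
|L(j0.27)| = 17.1 × 2.505 / (0.4743 × 1.24 × 108) = 0.67434
20 log₁₀(0.67434) = -3.422 dB

-3.42 dB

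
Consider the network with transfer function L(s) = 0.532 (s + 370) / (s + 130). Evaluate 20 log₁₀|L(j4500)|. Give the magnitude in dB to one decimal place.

|j4500 + 370| = √(4500² + 370²) = 4515
|j4500 + 130| = √(4500² + 130²) = 4502
|L(j4500)| = 0.532 × 4515 / 4502 = 0.53357
20 log₁₀(0.53357) = -5.46 dB

-5.5 dB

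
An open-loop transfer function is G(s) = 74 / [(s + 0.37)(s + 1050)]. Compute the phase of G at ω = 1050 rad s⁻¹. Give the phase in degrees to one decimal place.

-135.0°

∠(j1050 + 0.37) = arctan(1050/0.37) = 89.98°
∠(j1050 + 1050) = arctan(1050/1050) = 45.00°
∠G(j1050) = − (89.98° + 45.00°) = -134.98°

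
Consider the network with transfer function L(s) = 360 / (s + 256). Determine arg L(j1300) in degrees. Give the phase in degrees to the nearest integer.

∠(j1300 + 256) = arctan(1300/256) = 78.86°
∠L(j1300) = −78.86° = -78.86°

-79 deg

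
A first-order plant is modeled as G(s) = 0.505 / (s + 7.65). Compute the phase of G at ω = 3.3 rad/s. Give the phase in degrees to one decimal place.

∠(j3.3 + 7.65) = arctan(3.3/7.65) = 23.33°
∠G(j3.3) = −23.33° = -23.33°

-23.3 deg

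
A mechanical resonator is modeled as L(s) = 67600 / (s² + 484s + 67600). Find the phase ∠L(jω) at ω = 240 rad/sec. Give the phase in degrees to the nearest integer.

-85°

∠[(j240)² + 484(j240) + 67600] = ∠[10000 + j1.1616e+05] = 85.08°
∠L(j240) = −85.08° = -85.08°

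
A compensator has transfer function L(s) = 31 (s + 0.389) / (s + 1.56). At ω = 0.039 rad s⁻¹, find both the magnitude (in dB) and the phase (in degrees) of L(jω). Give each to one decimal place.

|L| = 17.8 dB, ∠L = 4.3 deg

|j0.039 + 0.389| = √(0.039² + 0.389²) = 0.391
|j0.039 + 1.56| = √(0.039² + 1.56²) = 1.56
|L(j0.039)| = 31 × 0.391 / 1.56 = 7.7665
20 log₁₀(7.7665) = 17.80 dB
∠(j0.039 + 0.389) = arctan(0.039/0.389) = 5.73°
∠(j0.039 + 1.56) = arctan(0.039/1.56) = 1.43°
∠L(j0.039) = 5.73° − 1.43° = 4.29°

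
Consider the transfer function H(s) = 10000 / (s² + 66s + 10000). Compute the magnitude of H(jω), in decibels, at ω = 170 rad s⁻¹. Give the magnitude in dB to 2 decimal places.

-6.84 dB

|(j170)² + 66(j170) + 10000| = |-18900 + j11220| = 2.198e+04
|H(j170)| = 10000 / 2.198e+04 = 0.45497
20 log₁₀(0.45497) = -6.840 dB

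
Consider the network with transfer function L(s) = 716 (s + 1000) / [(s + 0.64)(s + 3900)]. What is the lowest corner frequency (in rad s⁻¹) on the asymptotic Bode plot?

Break frequencies occur at each pole and zero magnitude: 0.64 rad s⁻¹, 1000 rad s⁻¹, 3900 rad s⁻¹.
The lowest is 0.64 rad s⁻¹.

0.64 rad s⁻¹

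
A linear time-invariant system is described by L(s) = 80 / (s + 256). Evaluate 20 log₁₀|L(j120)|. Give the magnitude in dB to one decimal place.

|j120 + 256| = √(120² + 256²) = 282.7
|L(j120)| = 80 / 282.7 = 0.28296
20 log₁₀(0.28296) = -10.97 dB

-11.0 dB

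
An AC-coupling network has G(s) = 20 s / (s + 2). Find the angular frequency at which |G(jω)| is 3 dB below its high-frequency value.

2 rad s⁻¹

For a single-pole high-pass, the −3 dB point is at the pole: ω = 2 rad s⁻¹.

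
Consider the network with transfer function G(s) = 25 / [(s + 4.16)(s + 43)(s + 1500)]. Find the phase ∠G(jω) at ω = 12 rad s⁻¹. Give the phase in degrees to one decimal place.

-86.9°

∠(j12 + 4.16) = arctan(12/4.16) = 70.88°
∠(j12 + 43) = arctan(12/43) = 15.59°
∠(j12 + 1500) = arctan(12/1500) = 0.46°
∠G(j12) = − (70.88° + 15.59° + 0.46°) = -86.93°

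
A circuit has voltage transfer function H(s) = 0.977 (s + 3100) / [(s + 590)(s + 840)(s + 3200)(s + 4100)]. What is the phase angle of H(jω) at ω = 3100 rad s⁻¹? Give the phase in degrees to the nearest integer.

∠(j3100 + 3100) = arctan(3100/3100) = 45.00°
∠(j3100 + 590) = arctan(3100/590) = 79.22°
∠(j3100 + 840) = arctan(3100/840) = 74.84°
∠(j3100 + 3200) = arctan(3100/3200) = 44.09°
∠(j3100 + 4100) = arctan(3100/4100) = 37.09°
∠H(j3100) = 45.00° − (79.22° + 74.84° + 44.09° + 37.09°) = -190.25°

-190°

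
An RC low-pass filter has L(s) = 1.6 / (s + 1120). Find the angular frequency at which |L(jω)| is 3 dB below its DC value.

1120 rad/s

For a single-pole low-pass, the −3 dB point is at the pole: ω = 1120 rad/s.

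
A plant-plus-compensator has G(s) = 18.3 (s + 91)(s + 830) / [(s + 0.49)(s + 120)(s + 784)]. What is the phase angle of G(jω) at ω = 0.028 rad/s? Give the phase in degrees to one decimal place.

∠(j0.028 + 91) = arctan(0.028/91) = 0.02°
∠(j0.028 + 830) = arctan(0.028/830) = 0.00°
∠(j0.028 + 0.49) = arctan(0.028/0.49) = 3.27°
∠(j0.028 + 120) = arctan(0.028/120) = 0.01°
∠(j0.028 + 784) = arctan(0.028/784) = 0.00°
∠G(j0.028) = 0.02° + 0.00° − (3.27° + 0.01° + 0.00°) = -3.27°

-3.3°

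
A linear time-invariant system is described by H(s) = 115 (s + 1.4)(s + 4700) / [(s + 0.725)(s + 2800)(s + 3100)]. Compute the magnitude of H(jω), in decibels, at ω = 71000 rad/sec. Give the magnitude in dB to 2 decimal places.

|j71000 + 1.4| = √(71000² + 1.4²) = 7.1e+04
|j71000 + 4700| = √(71000² + 4700²) = 7.116e+04
|j71000 + 0.725| = √(71000² + 0.725²) = 7.1e+04
|j71000 + 2800| = √(71000² + 2800²) = 7.106e+04
|j71000 + 3100| = √(71000² + 3100²) = 7.107e+04
|H(j71000)| = 115 × 7.1e+04 × 7.116e+04 / (7.1e+04 × 7.106e+04 × 7.107e+04) = 0.0016205
20 log₁₀(0.0016205) = -55.807 dB

-55.81 dB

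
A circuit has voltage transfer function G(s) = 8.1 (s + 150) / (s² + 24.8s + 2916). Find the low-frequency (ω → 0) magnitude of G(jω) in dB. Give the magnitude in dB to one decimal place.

-7.6 dB

G(0) = 8.1 × 150 / 2916 = 0.41667
20 log₁₀(0.41667) = -7.60 dB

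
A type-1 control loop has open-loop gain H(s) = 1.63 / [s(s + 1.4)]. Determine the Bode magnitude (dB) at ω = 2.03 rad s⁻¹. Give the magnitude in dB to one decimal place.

|j2.03 + 1.4| = √(2.03² + 1.4²) = 2.466
|j2.03| = 2.03
|H(j2.03)| = 1.63 / (2.466 × 2.03) = 0.32562
20 log₁₀(0.32562) = -9.75 dB

-9.7 dB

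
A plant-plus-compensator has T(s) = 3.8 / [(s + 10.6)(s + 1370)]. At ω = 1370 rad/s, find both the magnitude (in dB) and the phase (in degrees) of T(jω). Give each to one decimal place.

|T| = -116.9 dB, ∠T = -134.6°

|j1370 + 10.6| = √(1370² + 10.6²) = 1370
|j1370 + 1370| = √(1370² + 1370²) = 1937
|T(j1370)| = 3.8 / (1370 × 1937) = 1.4316e-06
20 log₁₀(1.4316e-06) = -116.88 dB
∠(j1370 + 10.6) = arctan(1370/10.6) = 89.56°
∠(j1370 + 1370) = arctan(1370/1370) = 45.00°
∠T(j1370) = − (89.56° + 45.00°) = -134.56°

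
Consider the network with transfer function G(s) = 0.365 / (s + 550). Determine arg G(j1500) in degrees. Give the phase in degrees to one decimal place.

∠(j1500 + 550) = arctan(1500/550) = 69.86°
∠G(j1500) = −69.86° = -69.86°

-69.9°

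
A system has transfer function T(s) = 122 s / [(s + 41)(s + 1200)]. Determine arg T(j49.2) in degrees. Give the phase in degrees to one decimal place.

37.5 deg

∠(j49.2) = 90.00°
∠(j49.2 + 41) = arctan(49.2/41) = 50.19°
∠(j49.2 + 1200) = arctan(49.2/1200) = 2.35°
∠T(j49.2) = 90.00° − (50.19° + 2.35°) = 37.46°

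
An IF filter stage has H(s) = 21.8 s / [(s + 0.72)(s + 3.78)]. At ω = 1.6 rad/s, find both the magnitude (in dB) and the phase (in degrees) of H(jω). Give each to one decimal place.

|j1.6| = 1.6
|j1.6 + 0.72| = √(1.6² + 0.72²) = 1.755
|j1.6 + 3.78| = √(1.6² + 3.78²) = 4.105
|H(j1.6)| = 21.8 × 1.6 / (1.755 × 4.105) = 4.8432
20 log₁₀(4.8432) = 13.70 dB
∠(j1.6) = 90.00°
∠(j1.6 + 0.72) = arctan(1.6/0.72) = 65.77°
∠(j1.6 + 3.78) = arctan(1.6/3.78) = 22.94°
∠H(j1.6) = 90.00° − (65.77° + 22.94°) = 1.29°

|H| = 13.7 dB, ∠H = 1.3 deg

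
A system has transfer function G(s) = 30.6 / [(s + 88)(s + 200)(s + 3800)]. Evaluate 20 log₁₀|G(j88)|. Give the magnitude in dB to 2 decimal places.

|j88 + 88| = √(88² + 88²) = 124.5
|j88 + 200| = √(88² + 200²) = 218.5
|j88 + 3800| = √(88² + 3800²) = 3801
|G(j88)| = 30.6 / (124.5 × 218.5 × 3801) = 2.9605e-07
20 log₁₀(2.9605e-07) = -130.573 dB

-130.57 dB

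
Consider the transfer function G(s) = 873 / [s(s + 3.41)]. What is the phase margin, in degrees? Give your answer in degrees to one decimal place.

Gain crossover: |G(jω)| = 1 at ω ≈ 29.4 rad/s.
∠G(j29.4) = −90° − arctan(29.4/3.41) ≈ -173.39°
PM = 180° + (-173.39°) = 6.61°

6.6°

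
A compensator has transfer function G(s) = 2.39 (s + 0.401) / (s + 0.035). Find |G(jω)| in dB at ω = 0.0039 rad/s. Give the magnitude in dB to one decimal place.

|j0.0039 + 0.401| = √(0.0039² + 0.401²) = 0.401
|j0.0039 + 0.035| = √(0.0039² + 0.035²) = 0.03522
|G(j0.0039)| = 2.39 × 0.401 / 0.03522 = 27.215
20 log₁₀(27.215) = 28.70 dB

28.7 dB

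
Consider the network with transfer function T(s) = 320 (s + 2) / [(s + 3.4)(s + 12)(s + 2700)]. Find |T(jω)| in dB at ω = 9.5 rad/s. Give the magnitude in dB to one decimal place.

|j9.5 + 2| = √(9.5² + 2²) = 9.708
|j9.5 + 3.4| = √(9.5² + 3.4²) = 10.09
|j9.5 + 12| = √(9.5² + 12²) = 15.31
|j9.5 + 2700| = √(9.5² + 2700²) = 2700
|T(j9.5)| = 320 × 9.708 / (10.09 × 15.31 × 2700) = 0.0074506
20 log₁₀(0.0074506) = -42.56 dB

-42.6 dB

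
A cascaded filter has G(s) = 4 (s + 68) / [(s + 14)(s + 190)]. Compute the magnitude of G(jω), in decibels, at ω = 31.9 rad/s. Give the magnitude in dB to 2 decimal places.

-26.98 dB

|j31.9 + 68| = √(31.9² + 68²) = 75.11
|j31.9 + 14| = √(31.9² + 14²) = 34.84
|j31.9 + 190| = √(31.9² + 190²) = 192.7
|G(j31.9)| = 4 × 75.11 / (34.84 × 192.7) = 0.044764
20 log₁₀(0.044764) = -26.981 dB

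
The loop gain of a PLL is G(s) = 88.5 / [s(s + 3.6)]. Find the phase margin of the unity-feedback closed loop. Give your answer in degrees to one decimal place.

Gain crossover: |G(jω)| = 1 at ω ≈ 9.07 rad/s.
∠G(j9.07) = −90° − arctan(9.07/3.6) ≈ -158.35°
PM = 180° + (-158.35°) = 21.65°

21.6 deg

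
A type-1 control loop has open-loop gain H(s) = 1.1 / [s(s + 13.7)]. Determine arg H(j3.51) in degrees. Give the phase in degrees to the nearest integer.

∠(j3.51 + 13.7) = arctan(3.51/13.7) = 14.37°
∠(j3.51) = 90.00°
∠H(j3.51) = − (14.37° + 90.00°) = -104.37°

-104°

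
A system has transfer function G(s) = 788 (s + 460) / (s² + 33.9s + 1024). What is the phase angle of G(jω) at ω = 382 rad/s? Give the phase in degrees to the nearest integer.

∠(j382 + 460) = arctan(382/460) = 39.71°
∠[(j382)² + 33.9(j382) + 1024] = ∠[-1.449e+05 + j12950] = 174.89°
∠G(j382) = 39.71° − 174.89° = -135.19°

-135°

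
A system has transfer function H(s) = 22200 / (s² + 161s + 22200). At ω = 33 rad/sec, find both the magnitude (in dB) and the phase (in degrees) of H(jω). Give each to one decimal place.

|(j33)² + 161(j33) + 22200| = |21111 + j5313| = 2.177e+04
|H(j33)| = 22200 / 2.177e+04 = 1.0198
20 log₁₀(1.0198) = 0.17 dB
∠[(j33)² + 161(j33) + 22200] = ∠[21111 + j5313] = 14.13°
∠H(j33) = −14.13° = -14.13°

|H| = 0.2 dB, ∠H = -14.1°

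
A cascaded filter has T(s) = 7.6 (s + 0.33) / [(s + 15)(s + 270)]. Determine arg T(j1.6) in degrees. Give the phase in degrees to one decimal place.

∠(j1.6 + 0.33) = arctan(1.6/0.33) = 78.35°
∠(j1.6 + 15) = arctan(1.6/15) = 6.09°
∠(j1.6 + 270) = arctan(1.6/270) = 0.34°
∠T(j1.6) = 78.35° − (6.09° + 0.34°) = 71.92°

71.9°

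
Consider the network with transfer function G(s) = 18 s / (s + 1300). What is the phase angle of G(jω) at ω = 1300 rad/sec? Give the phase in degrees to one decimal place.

45.0°

∠(j1300) = 90.00°
∠(j1300 + 1300) = arctan(1300/1300) = 45.00°
∠G(j1300) = 90.00° − 45.00° = 45.00°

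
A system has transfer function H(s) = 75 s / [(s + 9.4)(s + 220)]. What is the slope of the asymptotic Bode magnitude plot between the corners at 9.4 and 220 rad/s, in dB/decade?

In this band the factors already past their corner are: 1 differentiator zero, pole at 9.4; net slope = 0 dB/decade.

0 dB/decade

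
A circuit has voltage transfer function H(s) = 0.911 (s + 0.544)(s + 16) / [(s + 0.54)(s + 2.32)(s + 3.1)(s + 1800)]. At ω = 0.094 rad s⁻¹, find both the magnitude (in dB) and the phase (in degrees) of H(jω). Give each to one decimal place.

|j0.094 + 0.544| = √(0.094² + 0.544²) = 0.5521
|j0.094 + 16| = √(0.094² + 16²) = 16
|j0.094 + 0.54| = √(0.094² + 0.54²) = 0.5481
|j0.094 + 2.32| = √(0.094² + 2.32²) = 2.322
|j0.094 + 3.1| = √(0.094² + 3.1²) = 3.101
|j0.094 + 1800| = √(0.094² + 1800²) = 1800
|H(j0.094)| = 0.911 × 0.5521 × 16 / (0.5481 × 2.322 × 3.101 × 1800) = 0.0011326
20 log₁₀(0.0011326) = -58.92 dB
∠(j0.094 + 0.544) = arctan(0.094/0.544) = 9.80°
∠(j0.094 + 16) = arctan(0.094/16) = 0.34°
∠(j0.094 + 0.54) = arctan(0.094/0.54) = 9.87°
∠(j0.094 + 2.32) = arctan(0.094/2.32) = 2.32°
∠(j0.094 + 3.1) = arctan(0.094/3.1) = 1.74°
∠(j0.094 + 1800) = arctan(0.094/1800) = 0.00°
∠H(j0.094) = 9.80° + 0.34° − (9.87° + 2.32° + 1.74° + 0.00°) = -3.79°

|H| = -58.9 dB, ∠H = -3.8°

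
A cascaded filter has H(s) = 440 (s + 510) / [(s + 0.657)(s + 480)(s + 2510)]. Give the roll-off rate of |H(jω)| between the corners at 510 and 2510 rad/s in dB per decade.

In this band the factors already past their corner are: zero at 510, pole at 0.657, pole at 480; net slope = -20 dB/decade.

-20 dB/decade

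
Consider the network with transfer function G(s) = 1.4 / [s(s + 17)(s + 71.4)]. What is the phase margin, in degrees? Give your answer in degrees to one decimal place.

Gain crossover: |G(jω)| = 1 at ω ≈ 0.00115 rad/s.
∠G(j0.00115) = −90° − arctan(0.00115/17) − arctan(0.00115/71.4) ≈ -90.00°
PM = 180° + (-90.00°) = 90.00°

90.0 deg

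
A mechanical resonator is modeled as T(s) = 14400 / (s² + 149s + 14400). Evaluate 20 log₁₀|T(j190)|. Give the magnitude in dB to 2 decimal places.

-7.88 dB

|(j190)² + 149(j190) + 14400| = |-21700 + j28310| = 3.567e+04
|T(j190)| = 14400 / 3.567e+04 = 0.4037
20 log₁₀(0.4037) = -7.879 dB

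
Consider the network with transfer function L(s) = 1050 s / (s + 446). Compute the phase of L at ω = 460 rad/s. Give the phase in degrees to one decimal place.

∠(j460) = 90.00°
∠(j460 + 446) = arctan(460/446) = 45.89°
∠L(j460) = 90.00° − 45.89° = 44.11°

44.1°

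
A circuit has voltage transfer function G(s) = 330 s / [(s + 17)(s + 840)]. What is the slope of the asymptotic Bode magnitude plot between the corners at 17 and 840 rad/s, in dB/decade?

0 dB/decade

In this band the factors already past their corner are: 1 differentiator zero, pole at 17; net slope = 0 dB/decade.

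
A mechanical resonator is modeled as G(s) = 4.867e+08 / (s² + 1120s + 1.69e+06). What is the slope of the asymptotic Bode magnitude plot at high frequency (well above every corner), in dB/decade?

-40 dB/decade

With 0 zeros and 2 poles, the high-frequency asymptotic slope is 20 × (0 − 2) = -40 dB/decade.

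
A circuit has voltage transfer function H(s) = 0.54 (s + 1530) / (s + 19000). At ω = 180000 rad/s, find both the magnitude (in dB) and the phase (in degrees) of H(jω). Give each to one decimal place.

|j180000 + 1530| = √(180000² + 1530²) = 1.8e+05
|j180000 + 19000| = √(180000² + 19000²) = 1.81e+05
|H(j180000)| = 0.54 × 1.8e+05 / 1.81e+05 = 0.53704
20 log₁₀(0.53704) = -5.40 dB
∠(j180000 + 1530) = arctan(180000/1530) = 89.51°
∠(j180000 + 19000) = arctan(180000/19000) = 83.97°
∠H(j180000) = 89.51° − 83.97° = 5.54°

|H| = -5.4 dB, ∠H = 5.5°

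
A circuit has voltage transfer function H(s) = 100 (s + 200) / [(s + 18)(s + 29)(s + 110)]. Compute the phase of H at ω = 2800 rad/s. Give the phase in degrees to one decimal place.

∠(j2800 + 200) = arctan(2800/200) = 85.91°
∠(j2800 + 18) = arctan(2800/18) = 89.63°
∠(j2800 + 29) = arctan(2800/29) = 89.41°
∠(j2800 + 110) = arctan(2800/110) = 87.75°
∠H(j2800) = 85.91° − (89.63° + 89.41° + 87.75°) = -180.87°

-180.9°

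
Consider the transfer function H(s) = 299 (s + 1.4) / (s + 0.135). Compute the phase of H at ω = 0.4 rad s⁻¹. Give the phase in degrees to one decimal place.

-55.4°

∠(j0.4 + 1.4) = arctan(0.4/1.4) = 15.95°
∠(j0.4 + 0.135) = arctan(0.4/0.135) = 71.35°
∠H(j0.4) = 15.95° − 71.35° = -55.41°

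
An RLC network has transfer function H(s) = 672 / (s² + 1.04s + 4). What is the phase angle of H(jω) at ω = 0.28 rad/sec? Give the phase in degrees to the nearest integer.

-4°

∠[(j0.28)² + 1.04(j0.28) + 4] = ∠[3.9216 + j0.2912] = 4.25°
∠H(j0.28) = −4.25° = -4.25°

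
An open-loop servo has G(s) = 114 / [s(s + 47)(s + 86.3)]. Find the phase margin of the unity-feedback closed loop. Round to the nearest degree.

Gain crossover: |G(jω)| = 1 at ω ≈ 0.0281 rad/sec.
∠G(j0.0281) = −90° − arctan(0.0281/47) − arctan(0.0281/86.3) ≈ -90.05°
PM = 180° + (-90.05°) = 89.95°

90 deg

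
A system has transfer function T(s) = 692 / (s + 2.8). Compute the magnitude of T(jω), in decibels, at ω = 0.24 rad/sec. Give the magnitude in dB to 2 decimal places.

47.83 dB

|j0.24 + 2.8| = √(0.24² + 2.8²) = 2.81
|T(j0.24)| = 692 / 2.81 = 246.24
20 log₁₀(246.24) = 47.827 dB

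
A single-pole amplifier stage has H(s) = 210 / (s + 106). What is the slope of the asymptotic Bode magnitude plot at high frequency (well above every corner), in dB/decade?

With 0 zeros and 1 pole, the high-frequency asymptotic slope is 20 × (0 − 1) = -20 dB/decade.

-20 dB/decade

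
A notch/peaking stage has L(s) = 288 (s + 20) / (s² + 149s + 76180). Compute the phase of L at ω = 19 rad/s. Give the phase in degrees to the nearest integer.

∠(j19 + 20) = arctan(19/20) = 43.53°
∠[(j19)² + 149(j19) + 76180] = ∠[75819 + j2831] = 2.14°
∠L(j19) = 43.53° − 2.14° = 41.39°

41 deg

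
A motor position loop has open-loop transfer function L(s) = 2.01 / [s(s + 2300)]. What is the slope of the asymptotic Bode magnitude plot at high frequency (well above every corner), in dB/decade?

With 0 zeros and 2 poles, the high-frequency asymptotic slope is 20 × (0 − 2) = -40 dB/decade.

-40 dB/decade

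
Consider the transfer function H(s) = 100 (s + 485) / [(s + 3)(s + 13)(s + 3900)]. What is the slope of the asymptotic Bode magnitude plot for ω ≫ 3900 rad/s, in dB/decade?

-40 dB/decade

With 1 zero and 3 poles, the high-frequency asymptotic slope is 20 × (1 − 3) = -40 dB/decade.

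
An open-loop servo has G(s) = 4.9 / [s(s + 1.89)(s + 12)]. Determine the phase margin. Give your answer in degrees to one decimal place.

82.5°

Gain crossover: |G(jω)| = 1 at ω ≈ 0.215 rad/sec.
∠G(j0.215) = −90° − arctan(0.215/1.89) − arctan(0.215/12) ≈ -97.50°
PM = 180° + (-97.50°) = 82.50°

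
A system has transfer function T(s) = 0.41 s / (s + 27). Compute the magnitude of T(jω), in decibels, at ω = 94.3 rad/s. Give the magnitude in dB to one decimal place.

-8.1 dB

|j94.3| = 94.3
|j94.3 + 27| = √(94.3² + 27²) = 98.09
|T(j94.3)| = 0.41 × 94.3 / 98.09 = 0.39416
20 log₁₀(0.39416) = -8.09 dB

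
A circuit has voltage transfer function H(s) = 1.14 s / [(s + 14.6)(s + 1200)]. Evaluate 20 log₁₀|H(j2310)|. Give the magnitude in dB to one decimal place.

|j2310| = 2310
|j2310 + 14.6| = √(2310² + 14.6²) = 2310
|j2310 + 1200| = √(2310² + 1200²) = 2603
|H(j2310)| = 1.14 × 2310 / (2310 × 2603) = 0.00043793
20 log₁₀(0.00043793) = -67.17 dB

-67.2 dB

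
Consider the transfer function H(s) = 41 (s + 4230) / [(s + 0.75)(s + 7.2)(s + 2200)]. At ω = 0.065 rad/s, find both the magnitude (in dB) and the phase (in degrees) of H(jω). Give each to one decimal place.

|j0.065 + 4230| = √(0.065² + 4230²) = 4230
|j0.065 + 0.75| = √(0.065² + 0.75²) = 0.7528
|j0.065 + 7.2| = √(0.065² + 7.2²) = 7.2
|j0.065 + 2200| = √(0.065² + 2200²) = 2200
|H(j0.065)| = 41 × 4230 / (0.7528 × 7.2 × 2200) = 14.543
20 log₁₀(14.543) = 23.25 dB
∠(j0.065 + 4230) = arctan(0.065/4230) = 0.00°
∠(j0.065 + 0.75) = arctan(0.065/0.75) = 4.95°
∠(j0.065 + 7.2) = arctan(0.065/7.2) = 0.52°
∠(j0.065 + 2200) = arctan(0.065/2200) = 0.00°
∠H(j0.065) = 0.00° − (4.95° + 0.52° + 0.00°) = -5.47°

|H| = 23.3 dB, ∠H = -5.5 deg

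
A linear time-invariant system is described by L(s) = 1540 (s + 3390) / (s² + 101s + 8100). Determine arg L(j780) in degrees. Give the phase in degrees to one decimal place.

∠(j780 + 3390) = arctan(780/3390) = 12.96°
∠[(j780)² + 101(j780) + 8100] = ∠[-6.003e+05 + j78780] = 172.52°
∠L(j780) = 12.96° − 172.52° = -159.57°

-159.6°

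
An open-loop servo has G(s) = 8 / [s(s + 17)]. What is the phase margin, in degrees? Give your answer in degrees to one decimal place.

88.4°

Gain crossover: |G(jω)| = 1 at ω ≈ 0.47 rad/sec.
∠G(j0.47) = −90° − arctan(0.47/17) ≈ -91.59°
PM = 180° + (-91.59°) = 88.41°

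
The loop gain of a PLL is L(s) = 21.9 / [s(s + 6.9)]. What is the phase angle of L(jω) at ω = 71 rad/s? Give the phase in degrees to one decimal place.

-174.4°

∠(j71 + 6.9) = arctan(71/6.9) = 84.45°
∠(j71) = 90.00°
∠L(j71) = − (84.45° + 90.00°) = -174.45°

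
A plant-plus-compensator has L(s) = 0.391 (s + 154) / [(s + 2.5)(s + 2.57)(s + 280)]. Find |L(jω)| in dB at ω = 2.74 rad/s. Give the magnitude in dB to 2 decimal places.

-36.23 dB

|j2.74 + 154| = √(2.74² + 154²) = 154
|j2.74 + 2.5| = √(2.74² + 2.5²) = 3.709
|j2.74 + 2.57| = √(2.74² + 2.57²) = 3.757
|j2.74 + 280| = √(2.74² + 280²) = 280
|L(j2.74)| = 0.391 × 154 / (3.709 × 3.757 × 280) = 0.015435
20 log₁₀(0.015435) = -36.230 dB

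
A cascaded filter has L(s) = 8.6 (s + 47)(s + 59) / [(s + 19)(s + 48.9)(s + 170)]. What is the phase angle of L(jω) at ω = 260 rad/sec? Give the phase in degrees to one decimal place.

∠(j260 + 47) = arctan(260/47) = 79.75°
∠(j260 + 59) = arctan(260/59) = 77.21°
∠(j260 + 19) = arctan(260/19) = 85.82°
∠(j260 + 48.9) = arctan(260/48.9) = 79.35°
∠(j260 + 170) = arctan(260/170) = 56.82°
∠L(j260) = 79.75° + 77.21° − (85.82° + 79.35° + 56.82°) = -65.02°

-65.0°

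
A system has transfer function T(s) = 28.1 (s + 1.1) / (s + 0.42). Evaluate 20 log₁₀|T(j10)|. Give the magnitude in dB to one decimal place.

|j10 + 1.1| = √(10² + 1.1²) = 10.06
|j10 + 0.42| = √(10² + 0.42²) = 10.01
|T(j10)| = 28.1 × 10.06 / 10.01 = 28.245
20 log₁₀(28.245) = 29.02 dB

29.0 dB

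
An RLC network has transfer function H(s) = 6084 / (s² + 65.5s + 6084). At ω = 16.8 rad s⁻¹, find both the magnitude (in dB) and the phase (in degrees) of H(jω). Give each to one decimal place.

|(j16.8)² + 65.5(j16.8) + 6084| = |5801.8 + j1100.4| = 5905
|H(j16.8)| = 6084 / 5905 = 1.0303
20 log₁₀(1.0303) = 0.26 dB
∠[(j16.8)² + 65.5(j16.8) + 6084] = ∠[5801.8 + j1100.4] = 10.74°
∠H(j16.8) = −10.74° = -10.74°

|H| = 0.3 dB, ∠H = -10.7°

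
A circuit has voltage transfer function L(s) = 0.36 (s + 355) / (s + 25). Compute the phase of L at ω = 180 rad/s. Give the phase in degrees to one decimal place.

∠(j180 + 355) = arctan(180/355) = 26.89°
∠(j180 + 25) = arctan(180/25) = 82.09°
∠L(j180) = 26.89° − 82.09° = -55.21°

-55.2°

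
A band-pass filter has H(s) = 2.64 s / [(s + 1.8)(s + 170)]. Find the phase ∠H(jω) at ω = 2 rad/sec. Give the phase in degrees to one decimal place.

41.3°

∠(j2) = 90.00°
∠(j2 + 1.8) = arctan(2/1.8) = 48.01°
∠(j2 + 170) = arctan(2/170) = 0.67°
∠H(j2) = 90.00° − (48.01° + 0.67°) = 41.31°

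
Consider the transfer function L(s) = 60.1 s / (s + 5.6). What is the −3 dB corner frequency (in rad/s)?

For a single-pole high-pass, the −3 dB point is at the pole: ω = 5.6 rad/s.

5.6 rad/s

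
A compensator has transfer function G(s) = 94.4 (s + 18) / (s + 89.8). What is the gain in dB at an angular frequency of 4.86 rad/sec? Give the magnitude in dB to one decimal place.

|j4.86 + 18| = √(4.86² + 18²) = 18.64
|j4.86 + 89.8| = √(4.86² + 89.8²) = 89.93
|G(j4.86)| = 94.4 × 18.64 / 89.93 = 19.571
20 log₁₀(19.571) = 25.83 dB

25.8 dB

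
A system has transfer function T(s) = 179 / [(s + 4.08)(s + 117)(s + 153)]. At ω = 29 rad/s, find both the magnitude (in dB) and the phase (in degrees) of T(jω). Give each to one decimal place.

|T| = -69.7 dB, ∠T = -106.6°

|j29 + 4.08| = √(29² + 4.08²) = 29.29
|j29 + 117| = √(29² + 117²) = 120.5
|j29 + 153| = √(29² + 153²) = 155.7
|T(j29)| = 179 / (29.29 × 120.5 × 155.7) = 0.00032562
20 log₁₀(0.00032562) = -69.75 dB
∠(j29 + 4.08) = arctan(29/4.08) = 81.99°
∠(j29 + 117) = arctan(29/117) = 13.92°
∠(j29 + 153) = arctan(29/153) = 10.73°
∠T(j29) = − (81.99° + 13.92° + 10.73°) = -106.65°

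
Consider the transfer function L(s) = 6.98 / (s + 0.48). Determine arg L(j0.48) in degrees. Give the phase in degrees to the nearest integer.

∠(j0.48 + 0.48) = arctan(0.48/0.48) = 45.00°
∠L(j0.48) = −45.00° = -45.00°

-45°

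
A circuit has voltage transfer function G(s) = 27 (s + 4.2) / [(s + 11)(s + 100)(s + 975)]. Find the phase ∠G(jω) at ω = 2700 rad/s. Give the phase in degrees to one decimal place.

-157.9°

∠(j2700 + 4.2) = arctan(2700/4.2) = 89.91°
∠(j2700 + 11) = arctan(2700/11) = 89.77°
∠(j2700 + 100) = arctan(2700/100) = 87.88°
∠(j2700 + 975) = arctan(2700/975) = 70.14°
∠G(j2700) = 89.91° − (89.77° + 87.88° + 70.14°) = -157.88°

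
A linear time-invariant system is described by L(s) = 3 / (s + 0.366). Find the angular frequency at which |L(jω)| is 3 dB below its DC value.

For a single-pole low-pass, the −3 dB point is at the pole: ω = 0.366 rad/sec.

0.366 rad/sec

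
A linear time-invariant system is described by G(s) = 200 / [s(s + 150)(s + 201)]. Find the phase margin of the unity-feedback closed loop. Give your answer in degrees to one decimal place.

90.0°

Gain crossover: |G(jω)| = 1 at ω ≈ 0.00663 rad/s.
∠G(j0.00663) = −90° − arctan(0.00663/150) − arctan(0.00663/201) ≈ -90.00°
PM = 180° + (-90.00°) = 90.00°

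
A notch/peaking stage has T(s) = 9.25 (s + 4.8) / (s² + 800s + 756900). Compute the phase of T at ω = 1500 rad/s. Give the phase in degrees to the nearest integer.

∠(j1500 + 4.8) = arctan(1500/4.8) = 89.82°
∠[(j1500)² + 800(j1500) + 756900] = ∠[-1.4931e+06 + j1.2e+06] = 141.21°
∠T(j1500) = 89.82° − 141.21° = -51.39°

-51°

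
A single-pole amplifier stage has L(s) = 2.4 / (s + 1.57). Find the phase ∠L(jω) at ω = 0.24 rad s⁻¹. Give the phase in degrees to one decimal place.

-8.7°

∠(j0.24 + 1.57) = arctan(0.24/1.57) = 8.69°
∠L(j0.24) = −8.69° = -8.69°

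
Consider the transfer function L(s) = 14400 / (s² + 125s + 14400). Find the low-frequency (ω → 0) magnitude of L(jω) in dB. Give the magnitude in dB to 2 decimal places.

L(0) = 14400 / 14400 = 1
20 log₁₀(1) = 0.000 dB

0.00 dB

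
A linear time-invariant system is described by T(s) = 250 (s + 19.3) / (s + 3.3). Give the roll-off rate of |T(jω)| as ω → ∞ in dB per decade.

0 dB/decade

With 1 zero and 1 pole, the high-frequency asymptotic slope is 20 × (1 − 1) = 0 dB/decade.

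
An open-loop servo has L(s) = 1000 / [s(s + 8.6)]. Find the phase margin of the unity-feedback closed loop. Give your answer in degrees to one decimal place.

15.5 deg

Gain crossover: |L(jω)| = 1 at ω ≈ 31 rad/sec.
∠L(j31) = −90° − arctan(31/8.6) ≈ -164.52°
PM = 180° + (-164.52°) = 15.48°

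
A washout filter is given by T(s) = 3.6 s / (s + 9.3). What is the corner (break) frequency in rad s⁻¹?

9.3 rad s⁻¹

The single real pole at s = −9.3 gives a corner at ω = 9.3 rad s⁻¹.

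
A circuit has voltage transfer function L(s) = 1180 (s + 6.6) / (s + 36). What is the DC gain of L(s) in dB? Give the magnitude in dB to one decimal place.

46.7 dB

L(0) = 1180 × 6.6 / 36 = 216.33
20 log₁₀(216.33) = 46.70 dB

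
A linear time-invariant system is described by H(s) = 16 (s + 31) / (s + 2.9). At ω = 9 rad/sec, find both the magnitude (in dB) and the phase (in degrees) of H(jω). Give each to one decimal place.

|j9 + 31| = √(9² + 31²) = 32.28
|j9 + 2.9| = √(9² + 2.9²) = 9.456
|H(j9)| = 16 × 32.28 / 9.456 = 54.621
20 log₁₀(54.621) = 34.75 dB
∠(j9 + 31) = arctan(9/31) = 16.19°
∠(j9 + 2.9) = arctan(9/2.9) = 72.14°
∠H(j9) = 16.19° − 72.14° = -55.95°

|H| = 34.7 dB, ∠H = -56.0°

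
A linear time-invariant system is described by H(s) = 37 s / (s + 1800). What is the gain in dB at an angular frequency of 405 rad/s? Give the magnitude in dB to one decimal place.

18.2 dB

|j405| = 405
|j405 + 1800| = √(405² + 1800²) = 1845
|H(j405)| = 37 × 405 / 1845 = 8.122
20 log₁₀(8.122) = 18.19 dB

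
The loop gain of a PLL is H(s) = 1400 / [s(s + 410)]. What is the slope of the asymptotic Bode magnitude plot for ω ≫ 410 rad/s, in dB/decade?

With 0 zeros and 2 poles, the high-frequency asymptotic slope is 20 × (0 − 2) = -40 dB/decade.

-40 dB/decade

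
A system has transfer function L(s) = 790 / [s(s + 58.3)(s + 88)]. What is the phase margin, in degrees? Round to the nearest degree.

90°

Gain crossover: |L(jω)| = 1 at ω ≈ 0.154 rad/sec.
∠L(j0.154) = −90° − arctan(0.154/58.3) − arctan(0.154/88) ≈ -90.25°
PM = 180° + (-90.25°) = 89.75°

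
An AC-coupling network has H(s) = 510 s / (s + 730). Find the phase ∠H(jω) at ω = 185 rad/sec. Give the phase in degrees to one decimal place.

∠(j185) = 90.00°
∠(j185 + 730) = arctan(185/730) = 14.22°
∠H(j185) = 90.00° − 14.22° = 75.78°

75.8°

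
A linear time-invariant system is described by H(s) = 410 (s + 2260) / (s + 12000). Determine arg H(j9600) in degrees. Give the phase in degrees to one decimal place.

38.1°

∠(j9600 + 2260) = arctan(9600/2260) = 76.75°
∠(j9600 + 12000) = arctan(9600/12000) = 38.66°
∠H(j9600) = 76.75° − 38.66° = 38.09°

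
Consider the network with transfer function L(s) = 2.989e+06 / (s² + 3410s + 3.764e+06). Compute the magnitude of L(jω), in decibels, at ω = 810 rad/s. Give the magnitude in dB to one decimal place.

-2.9 dB

|(j810)² + 3410(j810) + 3.764e+06| = |3.1079e+06 + j2.7621e+06| = 4.158e+06
|L(j810)| = 2.989e+06 / 4.158e+06 = 0.71887
20 log₁₀(0.71887) = -2.87 dB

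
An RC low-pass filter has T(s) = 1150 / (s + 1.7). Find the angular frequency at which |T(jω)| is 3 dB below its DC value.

For a single-pole low-pass, the −3 dB point is at the pole: ω = 1.7 rad s⁻¹.

1.7 rad s⁻¹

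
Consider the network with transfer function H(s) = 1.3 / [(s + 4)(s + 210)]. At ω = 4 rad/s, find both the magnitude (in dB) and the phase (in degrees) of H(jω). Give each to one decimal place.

|j4 + 4| = √(4² + 4²) = 5.657
|j4 + 210| = √(4² + 210²) = 210
|H(j4)| = 1.3 / (5.657 × 210) = 0.0010941
20 log₁₀(0.0010941) = -59.22 dB
∠(j4 + 4) = arctan(4/4) = 45.00°
∠(j4 + 210) = arctan(4/210) = 1.09°
∠H(j4) = − (45.00° + 1.09°) = -46.09°

|H| = -59.2 dB, ∠H = -46.1 deg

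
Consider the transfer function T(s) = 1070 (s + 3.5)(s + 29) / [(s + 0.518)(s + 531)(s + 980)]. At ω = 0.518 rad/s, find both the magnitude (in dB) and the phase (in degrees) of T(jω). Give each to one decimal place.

|T| = -10.8 dB, ∠T = -35.6°

|j0.518 + 3.5| = √(0.518² + 3.5²) = 3.538
|j0.518 + 29| = √(0.518² + 29²) = 29
|j0.518 + 0.518| = √(0.518² + 0.518²) = 0.7326
|j0.518 + 531| = √(0.518² + 531²) = 531
|j0.518 + 980| = √(0.518² + 980²) = 980
|T(j0.518)| = 1070 × 3.538 × 29 / (0.7326 × 531 × 980) = 0.28804
20 log₁₀(0.28804) = -10.81 dB
∠(j0.518 + 3.5) = arctan(0.518/3.5) = 8.42°
∠(j0.518 + 29) = arctan(0.518/29) = 1.02°
∠(j0.518 + 0.518) = arctan(0.518/0.518) = 45.00°
∠(j0.518 + 531) = arctan(0.518/531) = 0.06°
∠(j0.518 + 980) = arctan(0.518/980) = 0.03°
∠T(j0.518) = 8.42° + 1.02° − (45.00° + 0.06° + 0.03°) = -35.64°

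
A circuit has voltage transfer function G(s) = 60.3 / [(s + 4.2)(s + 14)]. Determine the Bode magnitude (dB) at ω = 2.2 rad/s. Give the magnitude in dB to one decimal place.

-0.9 dB

|j2.2 + 4.2| = √(2.2² + 4.2²) = 4.741
|j2.2 + 14| = √(2.2² + 14²) = 14.17
|G(j2.2)| = 60.3 / (4.741 × 14.17) = 0.89742
20 log₁₀(0.89742) = -0.94 dB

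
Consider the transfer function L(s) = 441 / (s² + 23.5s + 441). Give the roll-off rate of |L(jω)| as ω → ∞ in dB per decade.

With 0 zeros and 2 poles, the high-frequency asymptotic slope is 20 × (0 − 2) = -40 dB/decade.

-40 dB/decade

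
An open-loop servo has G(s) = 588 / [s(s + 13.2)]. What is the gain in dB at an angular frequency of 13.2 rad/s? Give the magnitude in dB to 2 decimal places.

7.55 dB

|j13.2 + 13.2| = √(13.2² + 13.2²) = 18.67
|j13.2| = 13.2
|G(j13.2)| = 588 / (18.67 × 13.2) = 2.3862
20 log₁₀(2.3862) = 7.554 dB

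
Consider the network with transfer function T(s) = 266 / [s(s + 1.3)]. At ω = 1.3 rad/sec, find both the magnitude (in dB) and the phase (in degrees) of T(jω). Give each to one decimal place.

|T| = 40.9 dB, ∠T = -135.0°

|j1.3 + 1.3| = √(1.3² + 1.3²) = 1.838
|j1.3| = 1.3
|T(j1.3)| = 266 / (1.838 × 1.3) = 111.3
20 log₁₀(111.3) = 40.93 dB
∠(j1.3 + 1.3) = arctan(1.3/1.3) = 45.00°
∠(j1.3) = 90.00°
∠T(j1.3) = − (45.00° + 90.00°) = -135.00°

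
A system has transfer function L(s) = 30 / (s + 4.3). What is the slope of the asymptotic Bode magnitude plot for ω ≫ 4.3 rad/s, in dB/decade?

With 0 zeros and 1 pole, the high-frequency asymptotic slope is 20 × (0 − 1) = -20 dB/decade.

-20 dB/decade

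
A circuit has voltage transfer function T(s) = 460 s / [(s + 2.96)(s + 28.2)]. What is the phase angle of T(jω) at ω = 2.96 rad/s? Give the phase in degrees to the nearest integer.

∠(j2.96) = 90.00°
∠(j2.96 + 2.96) = arctan(2.96/2.96) = 45.00°
∠(j2.96 + 28.2) = arctan(2.96/28.2) = 5.99°
∠T(j2.96) = 90.00° − (45.00° + 5.99°) = 39.01°

39°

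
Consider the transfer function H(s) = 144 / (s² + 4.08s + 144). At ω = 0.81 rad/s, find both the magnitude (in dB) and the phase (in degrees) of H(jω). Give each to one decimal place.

|H| = 0.0 dB, ∠H = -1.3°

|(j0.81)² + 4.08(j0.81) + 144| = |143.34 + j3.3048| = 143.4
|H(j0.81)| = 144 / 143.4 = 1.0043
20 log₁₀(1.0043) = 0.04 dB
∠[(j0.81)² + 4.08(j0.81) + 144] = ∠[143.34 + j3.3048] = 1.32°
∠H(j0.81) = −1.32° = -1.32°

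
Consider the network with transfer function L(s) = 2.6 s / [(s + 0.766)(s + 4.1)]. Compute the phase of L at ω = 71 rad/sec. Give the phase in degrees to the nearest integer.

-86°

∠(j71) = 90.00°
∠(j71 + 0.766) = arctan(71/0.766) = 89.38°
∠(j71 + 4.1) = arctan(71/4.1) = 86.70°
∠L(j71) = 90.00° − (89.38° + 86.70°) = -86.08°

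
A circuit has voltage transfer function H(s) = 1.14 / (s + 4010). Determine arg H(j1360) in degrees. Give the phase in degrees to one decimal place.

∠(j1360 + 4010) = arctan(1360/4010) = 18.73°
∠H(j1360) = −18.73° = -18.73°

-18.7°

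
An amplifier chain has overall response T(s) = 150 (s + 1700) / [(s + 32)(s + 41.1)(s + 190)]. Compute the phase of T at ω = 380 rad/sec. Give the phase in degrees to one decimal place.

∠(j380 + 1700) = arctan(380/1700) = 12.60°
∠(j380 + 32) = arctan(380/32) = 85.19°
∠(j380 + 41.1) = arctan(380/41.1) = 83.83°
∠(j380 + 190) = arctan(380/190) = 63.43°
∠T(j380) = 12.60° − (85.19° + 83.83° + 63.43°) = -219.85°

-219.8°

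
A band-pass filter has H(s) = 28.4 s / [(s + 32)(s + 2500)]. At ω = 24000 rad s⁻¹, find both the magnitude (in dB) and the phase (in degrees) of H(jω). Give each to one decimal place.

|H| = -58.6 dB, ∠H = -84.0 deg

|j24000| = 2.4e+04
|j24000 + 32| = √(24000² + 32²) = 2.4e+04
|j24000 + 2500| = √(24000² + 2500²) = 2.413e+04
|H(j24000)| = 28.4 × 2.4e+04 / (2.4e+04 × 2.413e+04) = 0.001177
20 log₁₀(0.001177) = -58.58 dB
∠(j24000) = 90.00°
∠(j24000 + 32) = arctan(24000/32) = 89.92°
∠(j24000 + 2500) = arctan(24000/2500) = 84.05°
∠H(j24000) = 90.00° − (89.92° + 84.05°) = -83.98°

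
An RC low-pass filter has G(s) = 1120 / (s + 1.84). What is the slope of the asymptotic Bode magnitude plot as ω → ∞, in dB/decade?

With 0 zeros and 1 pole, the high-frequency asymptotic slope is 20 × (0 − 1) = -20 dB/decade.

-20 dB/decade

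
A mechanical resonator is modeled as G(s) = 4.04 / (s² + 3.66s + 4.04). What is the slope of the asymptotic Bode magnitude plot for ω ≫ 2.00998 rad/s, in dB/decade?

-40 dB/decade

With 0 zeros and 2 poles, the high-frequency asymptotic slope is 20 × (0 − 2) = -40 dB/decade.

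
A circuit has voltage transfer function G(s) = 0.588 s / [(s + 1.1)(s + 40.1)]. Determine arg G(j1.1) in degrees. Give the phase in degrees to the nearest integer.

∠(j1.1) = 90.00°
∠(j1.1 + 1.1) = arctan(1.1/1.1) = 45.00°
∠(j1.1 + 40.1) = arctan(1.1/40.1) = 1.57°
∠G(j1.1) = 90.00° − (45.00° + 1.57°) = 43.43°

43°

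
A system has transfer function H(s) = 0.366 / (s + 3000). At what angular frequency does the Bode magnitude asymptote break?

The single real pole at s = −3000 gives a corner at ω = 3000 rad/sec.

3000 rad/sec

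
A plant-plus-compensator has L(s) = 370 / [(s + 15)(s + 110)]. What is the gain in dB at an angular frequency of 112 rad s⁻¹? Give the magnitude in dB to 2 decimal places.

|j112 + 15| = √(112² + 15²) = 113
|j112 + 110| = √(112² + 110²) = 157
|L(j112)| = 370 / (113 × 157) = 0.020858
20 log₁₀(0.020858) = -33.615 dB

-33.61 dB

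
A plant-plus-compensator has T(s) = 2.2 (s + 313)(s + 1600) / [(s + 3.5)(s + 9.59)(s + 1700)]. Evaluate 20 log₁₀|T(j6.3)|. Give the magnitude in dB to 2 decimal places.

|j6.3 + 313| = √(6.3² + 313²) = 313.1
|j6.3 + 1600| = √(6.3² + 1600²) = 1600
|j6.3 + 3.5| = √(6.3² + 3.5²) = 7.207
|j6.3 + 9.59| = √(6.3² + 9.59²) = 11.47
|j6.3 + 1700| = √(6.3² + 1700²) = 1700
|T(j6.3)| = 2.2 × 313.1 × 1600 / (7.207 × 11.47 × 1700) = 7.8388
20 log₁₀(7.8388) = 17.885 dB

17.89 dB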